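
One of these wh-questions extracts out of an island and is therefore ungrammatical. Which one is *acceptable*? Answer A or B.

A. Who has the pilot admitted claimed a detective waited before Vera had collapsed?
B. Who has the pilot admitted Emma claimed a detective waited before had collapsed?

A

In B, the wh-phrase is extracted from inside an adjunct island (introduced by "before"), which blocks movement.
In A, the extraction path crosses only that-complement boundaries, which are transparent.
So A is grammatical.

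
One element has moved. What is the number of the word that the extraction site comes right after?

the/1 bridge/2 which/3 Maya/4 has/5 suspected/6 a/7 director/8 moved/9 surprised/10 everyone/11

The displaced element is "the bridge" (word 2).
It is linked across 1 clause boundary (Ø).
It functions as the direct object of "moved", so the gap sits immediately after word 9 ("moved").
Base order: Maya has suspected a director moved the bridge.

9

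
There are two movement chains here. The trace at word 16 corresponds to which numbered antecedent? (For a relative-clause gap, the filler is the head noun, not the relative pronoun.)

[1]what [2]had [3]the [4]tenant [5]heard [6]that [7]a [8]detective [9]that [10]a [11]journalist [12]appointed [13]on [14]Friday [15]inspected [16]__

1

The marked gap is the direct object of "inspected".
Its filler is the fronted wh-phrase "what", at word 1.
(The other dependency links word 8 to a gap after word 12.)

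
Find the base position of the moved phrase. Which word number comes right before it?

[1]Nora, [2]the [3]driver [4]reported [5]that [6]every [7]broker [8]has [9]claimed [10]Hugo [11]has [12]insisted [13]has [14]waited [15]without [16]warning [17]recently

The displaced element is "Nora" (word 1).
It is linked across 3 clause boundaries (that → Ø → Ø).
It functions as the subject of "waited", so the gap sits immediately after word 12 ("insisted").
Base order: The driver reported that every broker has claimed Hugo has insisted Nora has waited without warning recently.

12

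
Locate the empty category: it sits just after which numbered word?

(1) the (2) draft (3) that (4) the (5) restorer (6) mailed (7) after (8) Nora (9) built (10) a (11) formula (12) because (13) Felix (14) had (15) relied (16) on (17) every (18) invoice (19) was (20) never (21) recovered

The displaced element is "the draft" (word 2).
It functions as the direct object of "mailed", so the gap sits immediately after word 6 ("mailed").
Base order: The restorer mailed the draft after Nora built a formula because Felix had relied on every invoice.

6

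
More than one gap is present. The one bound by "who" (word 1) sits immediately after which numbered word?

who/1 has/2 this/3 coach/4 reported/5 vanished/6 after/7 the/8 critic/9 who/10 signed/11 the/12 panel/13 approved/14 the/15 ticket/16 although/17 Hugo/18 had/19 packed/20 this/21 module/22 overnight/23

The displaced element is "who" (word 1).
It is linked across 1 clause boundary (Ø).
It functions as the subject of "vanished", so the gap sits immediately after word 5 ("reported").
Base order: This coach has reported who vanished after the critic who signed the panel approved the ticket although Hugo had packed this module overnight.

5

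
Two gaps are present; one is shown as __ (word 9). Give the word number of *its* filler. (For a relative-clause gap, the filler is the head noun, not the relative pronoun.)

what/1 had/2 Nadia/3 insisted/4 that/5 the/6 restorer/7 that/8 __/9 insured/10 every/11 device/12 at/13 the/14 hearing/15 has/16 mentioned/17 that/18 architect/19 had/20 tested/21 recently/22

7

The marked gap is inside the relative clause, the subject of "insured".
Its filler is the head noun "restorer" (via "that"), at word 7.
(The other dependency links word 1 to a gap after word 21.)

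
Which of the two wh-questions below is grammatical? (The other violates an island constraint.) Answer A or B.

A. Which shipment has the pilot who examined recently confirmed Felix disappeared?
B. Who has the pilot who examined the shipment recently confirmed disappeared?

B

In A, the wh-phrase is extracted from inside a complex-NP island (relative clause) (introduced by "who"), which blocks movement.
In B, the extraction path crosses only that-complement boundaries, which are transparent.
So B is grammatical.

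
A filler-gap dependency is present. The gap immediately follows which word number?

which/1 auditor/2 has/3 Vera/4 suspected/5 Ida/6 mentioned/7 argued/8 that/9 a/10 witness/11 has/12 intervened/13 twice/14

The displaced element is "which auditor" (word 2).
It is linked across 2 clause boundaries (Ø → Ø).
It functions as the subject of "argued", so the gap sits immediately after word 7 ("mentioned").
Base order: Vera has suspected Ida mentioned that which auditor argued that a witness has intervened twice.

7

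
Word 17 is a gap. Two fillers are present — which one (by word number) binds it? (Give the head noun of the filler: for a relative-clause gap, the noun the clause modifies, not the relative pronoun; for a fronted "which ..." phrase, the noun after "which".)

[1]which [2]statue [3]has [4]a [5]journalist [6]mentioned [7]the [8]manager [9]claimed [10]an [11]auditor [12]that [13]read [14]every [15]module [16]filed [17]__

2

The marked gap is the direct object of "filed".
Its filler is the fronted wh-phrase "which statue", at word 2.
(The other dependency links word 11 to a gap after word 12.)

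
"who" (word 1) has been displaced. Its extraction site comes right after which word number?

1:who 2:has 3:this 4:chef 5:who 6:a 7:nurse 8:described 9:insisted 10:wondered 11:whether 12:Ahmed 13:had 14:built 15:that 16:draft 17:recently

9

The displaced element is "who" (word 1).
It is linked across 1 clause boundary (Ø).
It functions as the subject of "wondered", so the gap sits immediately after word 9 ("insisted").
Base order: This chef who a nurse described has insisted that who wondered whether Ahmed had built that draft recently.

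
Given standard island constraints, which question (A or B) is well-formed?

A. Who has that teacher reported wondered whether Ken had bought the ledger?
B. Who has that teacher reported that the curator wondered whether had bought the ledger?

In B, the wh-phrase is extracted from inside a wh-island (introduced by "whether"), which blocks movement.
In A, the extraction path crosses only that-complement boundaries, which are transparent.
So A is grammatical.

A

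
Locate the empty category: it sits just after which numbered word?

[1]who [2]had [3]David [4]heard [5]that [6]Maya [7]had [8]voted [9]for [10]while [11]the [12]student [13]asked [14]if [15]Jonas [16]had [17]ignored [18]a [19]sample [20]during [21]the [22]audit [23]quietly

The displaced element is "who" (word 1).
It is linked across 1 clause boundary (that).
It functions as the object of the preposition "for" of "voted", so the gap sits immediately after word 9 ("for").
Base order: David had heard that Maya had voted for who while the student asked if Jonas had ignored a sample during the audit quietly.

9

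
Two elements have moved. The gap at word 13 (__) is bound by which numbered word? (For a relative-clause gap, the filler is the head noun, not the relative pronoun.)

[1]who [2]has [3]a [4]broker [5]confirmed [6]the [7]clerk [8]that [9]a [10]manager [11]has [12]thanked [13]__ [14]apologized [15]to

The marked gap is inside the relative clause, the direct object of "thanked".
Its filler is the head noun "clerk" (via "that"), at word 7.
(The other dependency links word 1 to a gap after word 15.)

7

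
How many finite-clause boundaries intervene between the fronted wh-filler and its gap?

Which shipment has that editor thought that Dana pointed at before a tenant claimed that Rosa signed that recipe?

1

"which shipment" is extracted from the PP object of "pointed".
Boundaries crossed, outermost first: [that] — 1 in total.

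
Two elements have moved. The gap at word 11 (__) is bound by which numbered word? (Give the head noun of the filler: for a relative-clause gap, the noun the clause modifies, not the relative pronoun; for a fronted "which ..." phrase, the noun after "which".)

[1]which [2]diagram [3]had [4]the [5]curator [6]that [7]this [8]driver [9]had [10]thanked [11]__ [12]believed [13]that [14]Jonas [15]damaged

5

The marked gap is inside the relative clause, the direct object of "thanked".
Its filler is the head noun "curator" (via "that"), at word 5.
(The other dependency links word 2 to a gap after word 15.)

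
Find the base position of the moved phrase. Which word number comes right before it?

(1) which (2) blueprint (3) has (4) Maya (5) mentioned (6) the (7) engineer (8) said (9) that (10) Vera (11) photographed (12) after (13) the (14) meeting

11

The displaced element is "which blueprint" (word 2).
It is linked across 2 clause boundaries (Ø → that).
It functions as the direct object of "photographed", so the gap sits immediately after word 11 ("photographed").
Base order: Maya has mentioned the engineer said that Vera photographed which blueprint after the meeting.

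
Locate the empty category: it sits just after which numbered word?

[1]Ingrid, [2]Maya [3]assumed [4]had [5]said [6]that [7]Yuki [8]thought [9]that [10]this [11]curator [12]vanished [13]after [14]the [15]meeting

3

The displaced element is "Ingrid" (word 1).
It is linked across 1 clause boundary (Ø).
It functions as the subject of "said", so the gap sits immediately after word 3 ("assumed").
Base order: Maya assumed that Ingrid had said that Yuki thought that this curator vanished after the meeting.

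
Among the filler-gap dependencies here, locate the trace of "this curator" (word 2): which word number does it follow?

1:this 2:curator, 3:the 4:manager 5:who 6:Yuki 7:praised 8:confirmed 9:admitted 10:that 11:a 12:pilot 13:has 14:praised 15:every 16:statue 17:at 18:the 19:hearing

The displaced element is "this curator" (word 2).
It is linked across 1 clause boundary (Ø).
It functions as the subject of "admitted", so the gap sits immediately after word 8 ("confirmed").
Base order: The manager who Yuki praised confirmed this curator admitted that a pilot has praised every statue at the hearing.

8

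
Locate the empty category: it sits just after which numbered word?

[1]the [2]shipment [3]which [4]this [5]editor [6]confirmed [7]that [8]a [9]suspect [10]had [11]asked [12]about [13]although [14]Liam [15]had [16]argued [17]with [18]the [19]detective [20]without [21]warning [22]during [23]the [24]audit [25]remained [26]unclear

12

The displaced element is "the shipment" (word 2).
It is linked across 1 clause boundary (that).
It functions as the object of the preposition "about" of "asked", so the gap sits immediately after word 12 ("about").
Base order: This editor confirmed that a suspect had asked about the shipment although Liam had argued with the detective without warning during the audit.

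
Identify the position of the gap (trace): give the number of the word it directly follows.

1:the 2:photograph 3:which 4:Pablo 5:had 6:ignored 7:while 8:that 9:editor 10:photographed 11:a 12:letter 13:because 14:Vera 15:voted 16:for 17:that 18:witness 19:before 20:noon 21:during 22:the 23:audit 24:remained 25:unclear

6

The displaced element is "the photograph" (word 2).
It functions as the direct object of "ignored", so the gap sits immediately after word 6 ("ignored").
Base order: Pablo had ignored the photograph while that editor photographed a letter because Vera voted for that witness before noon during the audit.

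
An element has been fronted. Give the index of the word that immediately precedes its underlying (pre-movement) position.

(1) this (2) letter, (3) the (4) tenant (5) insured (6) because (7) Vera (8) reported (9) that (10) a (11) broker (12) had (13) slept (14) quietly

The displaced element is "this letter" (word 2).
It functions as the direct object of "insured", so the gap sits immediately after word 5 ("insured").
Base order: The tenant insured this letter because Vera reported that a broker had slept quietly.

5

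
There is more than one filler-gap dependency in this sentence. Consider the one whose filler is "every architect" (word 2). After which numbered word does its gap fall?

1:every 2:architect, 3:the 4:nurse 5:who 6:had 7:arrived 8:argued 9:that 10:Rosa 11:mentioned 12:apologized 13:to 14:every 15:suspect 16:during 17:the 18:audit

The displaced element is "every architect" (word 2).
It is linked across 2 clause boundaries (that → Ø).
It functions as the subject of "apologized", so the gap sits immediately after word 11 ("mentioned").
Base order: The nurse who had arrived argued that Rosa mentioned that every architect apologized to every suspect during the audit.

11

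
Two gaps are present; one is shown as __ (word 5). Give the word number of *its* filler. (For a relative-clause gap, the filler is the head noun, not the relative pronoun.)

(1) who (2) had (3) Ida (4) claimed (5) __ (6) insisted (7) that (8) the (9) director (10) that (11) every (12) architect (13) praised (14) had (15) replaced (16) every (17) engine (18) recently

The marked gap is the subject of "insisted".
Its filler is the fronted wh-phrase "who", at word 1.
(The other dependency links word 9 to a gap after word 13.)

1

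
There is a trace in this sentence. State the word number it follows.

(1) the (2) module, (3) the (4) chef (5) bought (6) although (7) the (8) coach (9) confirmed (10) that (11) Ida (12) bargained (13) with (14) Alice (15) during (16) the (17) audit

5

The displaced element is "the module" (word 2).
It functions as the direct object of "bought", so the gap sits immediately after word 5 ("bought").
Base order: The chef bought the module although the coach confirmed that Ida bargained with Alice during the audit.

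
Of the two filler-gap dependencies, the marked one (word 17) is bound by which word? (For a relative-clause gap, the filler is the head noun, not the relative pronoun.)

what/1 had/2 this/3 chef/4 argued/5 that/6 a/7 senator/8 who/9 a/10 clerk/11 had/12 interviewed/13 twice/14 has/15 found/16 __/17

The marked gap is the direct object of "found".
Its filler is the fronted wh-phrase "what", at word 1.
(The other dependency links word 8 to a gap after word 13.)

1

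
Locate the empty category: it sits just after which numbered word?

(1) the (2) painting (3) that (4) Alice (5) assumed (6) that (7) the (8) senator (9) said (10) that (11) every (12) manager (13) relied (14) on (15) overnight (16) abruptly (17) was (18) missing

14

The displaced element is "the painting" (word 2).
It is linked across 2 clause boundaries (that → that).
It functions as the object of the preposition "on" of "relied", so the gap sits immediately after word 14 ("on").
Base order: Alice assumed that the senator said that every manager relied on the painting overnight abruptly.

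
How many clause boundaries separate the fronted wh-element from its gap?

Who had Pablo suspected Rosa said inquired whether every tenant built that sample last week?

"who" is extracted from the subject of "inquired".
Boundaries crossed, outermost first: [Ø], [Ø] — 2 in total.

2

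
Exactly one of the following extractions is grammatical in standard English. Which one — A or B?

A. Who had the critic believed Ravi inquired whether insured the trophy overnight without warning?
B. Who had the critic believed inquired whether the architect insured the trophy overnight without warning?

B

In A, the wh-phrase is extracted from inside a wh-island (introduced by "whether"), which blocks movement.
In B, the extraction path crosses only that-complement boundaries, which are transparent.
So B is grammatical.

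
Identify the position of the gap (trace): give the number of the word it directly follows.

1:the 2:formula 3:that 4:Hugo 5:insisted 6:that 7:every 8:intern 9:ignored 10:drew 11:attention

The displaced element is "the formula" (word 2).
It is linked across 1 clause boundary (that).
It functions as the direct object of "ignored", so the gap sits immediately after word 9 ("ignored").
Base order: Hugo insisted that every intern ignored the formula.

9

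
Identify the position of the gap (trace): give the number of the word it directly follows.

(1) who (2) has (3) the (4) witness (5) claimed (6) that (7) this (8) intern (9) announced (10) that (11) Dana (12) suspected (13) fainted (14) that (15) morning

12

The displaced element is "who" (word 1).
It is linked across 3 clause boundaries (that → that → Ø).
It functions as the subject of "fainted", so the gap sits immediately after word 12 ("suspected").
Base order: The witness has claimed that this intern announced that Dana suspected that who fainted that morning.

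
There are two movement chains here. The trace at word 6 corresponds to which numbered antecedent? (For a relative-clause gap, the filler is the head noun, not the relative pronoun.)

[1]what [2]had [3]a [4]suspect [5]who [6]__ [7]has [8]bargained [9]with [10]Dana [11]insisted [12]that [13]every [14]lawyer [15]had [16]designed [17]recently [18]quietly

4

The marked gap is inside the relative clause, the subject of "bargained".
Its filler is the head noun "suspect" (via "who"), at word 4.
(The other dependency links word 1 to a gap after word 16.)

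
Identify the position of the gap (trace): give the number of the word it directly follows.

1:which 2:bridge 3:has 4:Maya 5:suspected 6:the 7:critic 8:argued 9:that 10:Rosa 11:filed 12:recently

The displaced element is "which bridge" (word 2).
It is linked across 2 clause boundaries (Ø → that).
It functions as the direct object of "filed", so the gap sits immediately after word 11 ("filed").
Base order: Maya has suspected the critic argued that Rosa filed which bridge recently.

11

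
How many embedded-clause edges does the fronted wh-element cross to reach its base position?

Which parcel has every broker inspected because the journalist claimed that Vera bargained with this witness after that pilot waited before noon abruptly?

0

"which parcel" originates inside the matrix clause — no clause boundary is crossed.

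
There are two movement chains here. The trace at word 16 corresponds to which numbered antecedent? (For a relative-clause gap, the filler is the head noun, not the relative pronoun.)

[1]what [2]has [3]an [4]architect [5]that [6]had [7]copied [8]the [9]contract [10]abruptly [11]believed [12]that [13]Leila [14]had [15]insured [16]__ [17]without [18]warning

The marked gap is the direct object of "insured".
Its filler is the fronted wh-phrase "what", at word 1.
(The other dependency links word 4 to a gap after word 5.)

1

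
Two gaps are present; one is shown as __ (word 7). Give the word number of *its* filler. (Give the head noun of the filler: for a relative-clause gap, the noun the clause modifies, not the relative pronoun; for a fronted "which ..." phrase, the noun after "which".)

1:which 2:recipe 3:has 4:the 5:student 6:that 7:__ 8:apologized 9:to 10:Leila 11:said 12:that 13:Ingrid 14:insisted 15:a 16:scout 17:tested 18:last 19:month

The marked gap is inside the relative clause, the subject of "apologized".
Its filler is the head noun "student" (via "that"), at word 5.
(The other dependency links word 2 to a gap after word 17.)

5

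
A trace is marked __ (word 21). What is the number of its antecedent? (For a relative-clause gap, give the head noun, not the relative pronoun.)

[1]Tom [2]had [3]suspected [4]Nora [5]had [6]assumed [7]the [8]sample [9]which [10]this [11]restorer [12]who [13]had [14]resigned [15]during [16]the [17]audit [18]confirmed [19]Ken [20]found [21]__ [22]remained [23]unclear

8

The gap at 21 is the object of "found", inside a relative clause.
The relative pronoun is "which" (word 9); it is bound by the head noun immediately before it.
Its filler is the head noun "sample", at word 8.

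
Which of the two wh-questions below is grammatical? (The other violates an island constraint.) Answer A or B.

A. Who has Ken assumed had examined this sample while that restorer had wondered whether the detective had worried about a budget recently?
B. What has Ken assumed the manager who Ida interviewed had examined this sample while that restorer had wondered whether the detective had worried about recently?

A

In B, the wh-phrase is extracted from inside an adjunct island (introduced by "while"), which blocks movement.
In A, the extraction path crosses only that-complement boundaries, which are transparent.
So A is grammatical.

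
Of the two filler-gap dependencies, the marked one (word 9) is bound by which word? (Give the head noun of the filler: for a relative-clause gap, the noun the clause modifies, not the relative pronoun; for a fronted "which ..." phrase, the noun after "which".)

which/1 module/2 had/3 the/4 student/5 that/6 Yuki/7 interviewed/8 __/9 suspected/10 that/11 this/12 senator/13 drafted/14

5

The marked gap is inside the relative clause, the direct object of "interviewed".
Its filler is the head noun "student" (via "that"), at word 5.
(The other dependency links word 2 to a gap after word 14.)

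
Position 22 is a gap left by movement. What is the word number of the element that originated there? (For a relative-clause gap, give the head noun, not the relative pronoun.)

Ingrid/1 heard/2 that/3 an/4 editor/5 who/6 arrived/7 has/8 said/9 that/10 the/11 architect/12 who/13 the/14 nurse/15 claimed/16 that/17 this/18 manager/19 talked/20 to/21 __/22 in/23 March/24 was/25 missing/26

12

The gap at 22 is the prepositional object of "talked", inside a relative clause.
The relative pronoun is "who" (word 13); it is bound by the head noun immediately before it.
Its filler is the head noun "architect", at word 12.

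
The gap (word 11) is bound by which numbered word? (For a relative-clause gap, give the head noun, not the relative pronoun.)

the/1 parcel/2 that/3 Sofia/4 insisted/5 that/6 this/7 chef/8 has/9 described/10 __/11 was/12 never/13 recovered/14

The gap at 11 is the object of "described", inside a relative clause.
The relative pronoun is "that" (word 3); it is bound by the head noun immediately before it.
Its filler is the head noun "parcel", at word 2.

2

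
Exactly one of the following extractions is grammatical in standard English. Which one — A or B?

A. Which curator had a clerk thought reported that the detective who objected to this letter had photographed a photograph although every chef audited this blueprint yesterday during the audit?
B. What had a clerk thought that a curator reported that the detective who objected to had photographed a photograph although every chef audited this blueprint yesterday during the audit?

A

In B, the wh-phrase is extracted from inside a complex-NP island (relative clause) (introduced by "who"), which blocks movement.
In A, the extraction path crosses only that-complement boundaries, which are transparent.
So A is grammatical.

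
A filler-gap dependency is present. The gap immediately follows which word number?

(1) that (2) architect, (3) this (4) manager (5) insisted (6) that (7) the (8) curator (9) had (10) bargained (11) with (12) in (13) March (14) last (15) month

11

The displaced element is "that architect" (word 2).
It is linked across 1 clause boundary (that).
It functions as the object of the preposition "with" of "bargained", so the gap sits immediately after word 11 ("with").
Base order: This manager insisted that the curator had bargained with that architect in March last month.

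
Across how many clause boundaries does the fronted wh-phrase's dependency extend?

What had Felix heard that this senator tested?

"what" is extracted from the object of "tested".
Boundaries crossed, outermost first: [that] — 1 in total.

1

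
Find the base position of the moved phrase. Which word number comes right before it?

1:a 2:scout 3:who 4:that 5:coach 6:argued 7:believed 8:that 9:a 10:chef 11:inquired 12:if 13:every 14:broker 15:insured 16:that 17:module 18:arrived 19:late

6

The displaced element is "a scout" (word 2).
It is linked across 1 clause boundary (Ø).
It functions as the subject of "believed", so the gap sits immediately after word 6 ("argued").
Base order: That coach argued that a scout believed that a chef inquired if every broker insured that module.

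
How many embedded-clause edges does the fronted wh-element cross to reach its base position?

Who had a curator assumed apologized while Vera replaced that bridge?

1

"who" is extracted from the subject of "apologized".
Boundaries crossed, outermost first: [Ø] — 1 in total.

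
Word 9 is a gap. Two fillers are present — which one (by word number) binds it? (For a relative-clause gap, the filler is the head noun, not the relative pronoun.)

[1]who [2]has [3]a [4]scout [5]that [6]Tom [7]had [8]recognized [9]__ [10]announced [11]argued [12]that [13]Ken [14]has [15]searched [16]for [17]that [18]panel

4

The marked gap is inside the relative clause, the direct object of "recognized".
Its filler is the head noun "scout" (via "that"), at word 4.
(The other dependency links word 1 to a gap after word 10.)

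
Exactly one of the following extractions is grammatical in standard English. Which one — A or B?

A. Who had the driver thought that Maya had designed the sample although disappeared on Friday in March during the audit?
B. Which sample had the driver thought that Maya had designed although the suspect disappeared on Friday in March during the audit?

In A, the wh-phrase is extracted from inside an adjunct island (introduced by "although"), which blocks movement.
In B, the extraction path crosses only that-complement boundaries, which are transparent.
So B is grammatical.

B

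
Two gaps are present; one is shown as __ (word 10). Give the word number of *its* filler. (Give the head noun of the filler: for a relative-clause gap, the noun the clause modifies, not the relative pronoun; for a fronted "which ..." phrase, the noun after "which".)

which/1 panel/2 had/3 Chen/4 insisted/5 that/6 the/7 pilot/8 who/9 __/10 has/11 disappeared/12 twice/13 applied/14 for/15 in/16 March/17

8

The marked gap is inside the relative clause, the subject of "disappeared".
Its filler is the head noun "pilot" (via "who"), at word 8.
(The other dependency links word 2 to a gap after word 15.)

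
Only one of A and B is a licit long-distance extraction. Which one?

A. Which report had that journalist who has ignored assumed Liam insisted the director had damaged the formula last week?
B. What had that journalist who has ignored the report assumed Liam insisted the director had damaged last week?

In A, the wh-phrase is extracted from inside a complex-NP island (relative clause) (introduced by "who"), which blocks movement.
In B, the extraction path crosses only that-complement boundaries, which are transparent.
So B is grammatical.

B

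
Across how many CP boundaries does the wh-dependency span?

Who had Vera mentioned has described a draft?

1

"who" is extracted from the subject of "described".
Boundaries crossed, outermost first: [Ø] — 1 in total.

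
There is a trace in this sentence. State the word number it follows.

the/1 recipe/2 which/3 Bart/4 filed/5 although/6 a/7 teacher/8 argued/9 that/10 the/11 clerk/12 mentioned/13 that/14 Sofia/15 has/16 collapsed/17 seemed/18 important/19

The displaced element is "the recipe" (word 2).
It functions as the direct object of "filed", so the gap sits immediately after word 5 ("filed").
Base order: Bart filed the recipe although a teacher argued that the clerk mentioned that Sofia has collapsed.

5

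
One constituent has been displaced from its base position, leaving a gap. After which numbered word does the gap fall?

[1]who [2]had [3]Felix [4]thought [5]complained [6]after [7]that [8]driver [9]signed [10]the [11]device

The displaced element is "who" (word 1).
It is linked across 1 clause boundary (Ø).
It functions as the subject of "complained", so the gap sits immediately after word 4 ("thought").
Base order: Felix had thought who complained after that driver signed the device.

4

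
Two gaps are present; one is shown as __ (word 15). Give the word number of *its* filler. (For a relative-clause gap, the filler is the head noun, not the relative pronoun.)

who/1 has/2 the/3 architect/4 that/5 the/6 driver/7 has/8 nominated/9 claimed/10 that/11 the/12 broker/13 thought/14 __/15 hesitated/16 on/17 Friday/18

1

The marked gap is the subject of "hesitated".
Its filler is the fronted wh-phrase "who", at word 1.
(The other dependency links word 4 to a gap after word 9.)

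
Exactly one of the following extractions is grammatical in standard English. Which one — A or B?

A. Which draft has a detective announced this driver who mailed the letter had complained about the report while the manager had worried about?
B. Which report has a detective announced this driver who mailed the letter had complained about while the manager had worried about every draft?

In A, the wh-phrase is extracted from inside an adjunct island (introduced by "while"), which blocks movement.
In B, the extraction path crosses only that-complement boundaries, which are transparent.
So B is grammatical.

B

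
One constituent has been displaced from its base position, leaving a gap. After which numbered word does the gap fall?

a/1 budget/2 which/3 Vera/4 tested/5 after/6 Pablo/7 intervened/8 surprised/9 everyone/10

5

The displaced element is "a budget" (word 2).
It functions as the direct object of "tested", so the gap sits immediately after word 5 ("tested").
Base order: Vera tested a budget after Pablo intervened.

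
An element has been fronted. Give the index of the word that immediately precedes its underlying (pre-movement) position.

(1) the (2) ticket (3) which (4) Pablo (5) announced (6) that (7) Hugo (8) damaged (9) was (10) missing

8

The displaced element is "the ticket" (word 2).
It is linked across 1 clause boundary (that).
It functions as the direct object of "damaged", so the gap sits immediately after word 8 ("damaged").
Base order: Pablo announced that Hugo damaged the ticket.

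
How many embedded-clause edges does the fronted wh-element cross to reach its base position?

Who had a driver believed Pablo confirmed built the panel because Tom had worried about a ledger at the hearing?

"who" is extracted from the subject of "built".
Boundaries crossed, outermost first: [Ø], [Ø] — 2 in total.

2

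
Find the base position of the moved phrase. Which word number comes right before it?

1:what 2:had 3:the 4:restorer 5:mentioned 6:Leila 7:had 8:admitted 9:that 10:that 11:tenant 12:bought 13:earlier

The displaced element is "what" (word 1).
It is linked across 2 clause boundaries (Ø → that).
It functions as the direct object of "bought", so the gap sits immediately after word 12 ("bought").
Base order: The restorer had mentioned Leila had admitted that that tenant bought what earlier.

12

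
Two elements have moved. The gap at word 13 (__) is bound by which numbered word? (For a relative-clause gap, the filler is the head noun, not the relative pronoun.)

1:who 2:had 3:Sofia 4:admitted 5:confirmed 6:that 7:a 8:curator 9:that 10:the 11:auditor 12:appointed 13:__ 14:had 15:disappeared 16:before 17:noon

8

The marked gap is inside the relative clause, the direct object of "appointed".
Its filler is the head noun "curator" (via "that"), at word 8.
(The other dependency links word 1 to a gap after word 4.)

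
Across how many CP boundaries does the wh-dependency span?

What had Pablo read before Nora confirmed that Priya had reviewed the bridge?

"what" originates inside the matrix clause — no clause boundary is crossed.

0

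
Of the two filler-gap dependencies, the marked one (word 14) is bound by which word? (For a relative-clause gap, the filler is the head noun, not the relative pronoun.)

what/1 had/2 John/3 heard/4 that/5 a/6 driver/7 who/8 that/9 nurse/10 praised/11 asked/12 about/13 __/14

The marked gap is the object of the preposition "about" of "asked".
Its filler is the fronted wh-phrase "what", at word 1.
(The other dependency links word 7 to a gap after word 11.)

1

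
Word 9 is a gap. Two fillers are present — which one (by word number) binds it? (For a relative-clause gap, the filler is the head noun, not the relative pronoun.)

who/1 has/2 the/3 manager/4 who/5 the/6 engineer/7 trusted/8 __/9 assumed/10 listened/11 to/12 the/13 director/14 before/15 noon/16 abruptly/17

4

The marked gap is inside the relative clause, the direct object of "trusted".
Its filler is the head noun "manager" (via "who"), at word 4.
(The other dependency links word 1 to a gap after word 10.)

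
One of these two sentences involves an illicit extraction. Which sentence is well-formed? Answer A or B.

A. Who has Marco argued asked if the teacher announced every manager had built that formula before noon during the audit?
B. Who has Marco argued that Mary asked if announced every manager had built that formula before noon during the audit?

In B, the wh-phrase is extracted from inside a wh-island (introduced by "if"), which blocks movement.
In A, the extraction path crosses only that-complement boundaries, which are transparent.
So A is grammatical.

A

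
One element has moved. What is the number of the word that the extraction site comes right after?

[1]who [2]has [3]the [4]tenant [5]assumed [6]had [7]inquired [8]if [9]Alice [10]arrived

The displaced element is "who" (word 1).
It is linked across 1 clause boundary (Ø).
It functions as the subject of "inquired", so the gap sits immediately after word 5 ("assumed").
Base order: The tenant has assumed that who had inquired if Alice arrived.

5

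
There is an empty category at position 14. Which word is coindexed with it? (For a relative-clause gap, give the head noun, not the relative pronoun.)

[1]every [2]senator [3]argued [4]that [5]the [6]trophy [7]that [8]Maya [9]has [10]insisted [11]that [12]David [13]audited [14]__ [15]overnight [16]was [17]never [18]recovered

6

The gap at 14 is the object of "audited", inside a relative clause.
The relative pronoun is "that" (word 7); it is bound by the head noun immediately before it.
Its filler is the head noun "trophy", at word 6.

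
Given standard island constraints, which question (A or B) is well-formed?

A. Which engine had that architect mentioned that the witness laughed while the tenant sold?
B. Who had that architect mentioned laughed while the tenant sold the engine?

In A, the wh-phrase is extracted from inside an adjunct island (introduced by "while"), which blocks movement.
In B, the extraction path crosses only that-complement boundaries, which are transparent.
So B is grammatical.

B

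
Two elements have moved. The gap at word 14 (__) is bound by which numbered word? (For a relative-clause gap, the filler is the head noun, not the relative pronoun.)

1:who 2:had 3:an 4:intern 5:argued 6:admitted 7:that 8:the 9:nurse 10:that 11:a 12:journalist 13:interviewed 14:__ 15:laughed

The marked gap is inside the relative clause, the direct object of "interviewed".
Its filler is the head noun "nurse" (via "that"), at word 9.
(The other dependency links word 1 to a gap after word 5.)

9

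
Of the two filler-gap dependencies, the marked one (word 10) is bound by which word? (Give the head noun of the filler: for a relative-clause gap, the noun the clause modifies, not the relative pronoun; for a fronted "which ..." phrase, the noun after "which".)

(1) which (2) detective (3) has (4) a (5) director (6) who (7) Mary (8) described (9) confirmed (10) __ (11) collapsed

2

The marked gap is the subject of "collapsed".
Its filler is the fronted wh-phrase "which detective", at word 2.
(The other dependency links word 5 to a gap after word 8.)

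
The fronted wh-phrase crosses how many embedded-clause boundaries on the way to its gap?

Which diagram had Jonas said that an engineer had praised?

1

"which diagram" is extracted from the object of "praised".
Boundaries crossed, outermost first: [that] — 1 in total.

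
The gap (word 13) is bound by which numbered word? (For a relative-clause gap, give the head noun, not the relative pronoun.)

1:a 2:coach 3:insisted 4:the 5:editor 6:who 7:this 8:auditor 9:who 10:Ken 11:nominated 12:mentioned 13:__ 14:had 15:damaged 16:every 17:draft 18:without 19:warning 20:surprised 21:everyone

The gap at 13 is the subject of "damaged", inside a relative clause.
The relative pronoun is "who" (word 6); it is bound by the head noun immediately before it.
Its filler is the head noun "editor", at word 5.

5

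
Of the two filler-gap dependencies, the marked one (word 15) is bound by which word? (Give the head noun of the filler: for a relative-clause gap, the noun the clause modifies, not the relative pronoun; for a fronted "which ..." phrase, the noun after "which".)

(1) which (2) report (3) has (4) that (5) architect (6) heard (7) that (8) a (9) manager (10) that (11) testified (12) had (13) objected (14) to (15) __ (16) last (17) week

2

The marked gap is the object of the preposition "to" of "objected".
Its filler is the fronted wh-phrase "which report", at word 2.
(The other dependency links word 9 to a gap after word 10.)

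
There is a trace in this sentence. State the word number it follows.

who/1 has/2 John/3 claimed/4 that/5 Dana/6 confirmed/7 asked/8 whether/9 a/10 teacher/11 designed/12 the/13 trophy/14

7

The displaced element is "who" (word 1).
It is linked across 2 clause boundaries (that → Ø).
It functions as the subject of "asked", so the gap sits immediately after word 7 ("confirmed").
Base order: John has claimed that Dana confirmed that who asked whether a teacher designed the trophy.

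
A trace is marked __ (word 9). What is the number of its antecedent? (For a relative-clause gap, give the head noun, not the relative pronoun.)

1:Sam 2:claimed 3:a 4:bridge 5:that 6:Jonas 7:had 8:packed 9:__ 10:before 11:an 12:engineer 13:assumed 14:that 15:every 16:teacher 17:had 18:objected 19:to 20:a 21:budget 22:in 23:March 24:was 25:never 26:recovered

4

The gap at 9 is the object of "packed", inside a relative clause.
The relative pronoun is "that" (word 5); it is bound by the head noun immediately before it.
Its filler is the head noun "bridge", at word 4.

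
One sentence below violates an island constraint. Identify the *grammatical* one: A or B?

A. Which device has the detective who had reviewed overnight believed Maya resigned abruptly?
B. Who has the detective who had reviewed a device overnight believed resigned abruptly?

In A, the wh-phrase is extracted from inside a complex-NP island (relative clause) (introduced by "who"), which blocks movement.
In B, the extraction path crosses only that-complement boundaries, which are transparent.
So B is grammatical.

B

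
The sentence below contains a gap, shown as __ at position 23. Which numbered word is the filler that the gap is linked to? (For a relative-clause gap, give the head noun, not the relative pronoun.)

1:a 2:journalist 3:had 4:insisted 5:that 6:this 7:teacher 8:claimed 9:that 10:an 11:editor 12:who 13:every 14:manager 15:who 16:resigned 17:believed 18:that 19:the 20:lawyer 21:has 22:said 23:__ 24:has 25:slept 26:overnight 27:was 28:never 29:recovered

The gap at 23 is the subject of "slept", inside a relative clause.
The relative pronoun is "who" (word 12); it is bound by the head noun immediately before it.
Its filler is the head noun "editor", at word 11.

11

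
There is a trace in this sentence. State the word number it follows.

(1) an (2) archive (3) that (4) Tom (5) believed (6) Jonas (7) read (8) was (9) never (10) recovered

The displaced element is "an archive" (word 2).
It is linked across 1 clause boundary (Ø).
It functions as the direct object of "read", so the gap sits immediately after word 7 ("read").
Base order: Tom believed Jonas read an archive.

7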